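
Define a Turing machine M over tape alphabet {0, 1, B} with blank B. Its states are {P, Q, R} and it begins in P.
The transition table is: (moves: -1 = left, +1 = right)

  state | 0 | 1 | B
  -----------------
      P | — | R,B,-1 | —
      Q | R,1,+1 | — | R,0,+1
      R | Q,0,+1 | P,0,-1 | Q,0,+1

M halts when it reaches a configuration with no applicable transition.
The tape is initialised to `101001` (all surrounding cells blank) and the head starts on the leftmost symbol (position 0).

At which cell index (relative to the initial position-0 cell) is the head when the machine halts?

state=P head=0 tape=B[1]01001   (P,1)→(R,B,-1)
state=R head=-1 tape=[B]B01001   (R,B)→(Q,0,+1)
state=Q head=0 tape=0[B]01001   (Q,B)→(R,0,+1)
state=R head=1 tape=00[0]1001   (R,0)→(Q,0,+1)
state=Q head=2 tape=000[1]001
At halt the head is at cell 2.

2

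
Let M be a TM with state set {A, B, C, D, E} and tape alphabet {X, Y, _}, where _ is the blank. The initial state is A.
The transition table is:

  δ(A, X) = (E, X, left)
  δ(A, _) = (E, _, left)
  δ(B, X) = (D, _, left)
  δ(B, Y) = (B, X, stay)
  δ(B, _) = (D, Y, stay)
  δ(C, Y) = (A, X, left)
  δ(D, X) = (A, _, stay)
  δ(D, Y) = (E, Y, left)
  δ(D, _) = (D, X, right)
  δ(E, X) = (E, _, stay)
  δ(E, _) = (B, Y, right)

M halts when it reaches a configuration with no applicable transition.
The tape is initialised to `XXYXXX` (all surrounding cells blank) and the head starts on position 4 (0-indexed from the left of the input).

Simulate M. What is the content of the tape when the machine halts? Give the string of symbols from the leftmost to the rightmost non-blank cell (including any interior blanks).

XXYY_X

A | XXYX[X]X   read X → write X, move left, go to E
E | XXY[X]XX   read X → write _, move stay, go to E
E | XXY[_]XX   read _ → write Y, move right, go to B
B | XXYY[X]X   read X → write _, move left, go to D
D | XXY[Y]_X   read Y → write Y, move left, go to E
E | XX[Y]Y_X
The non-blank tape span at halt is XXYY_X.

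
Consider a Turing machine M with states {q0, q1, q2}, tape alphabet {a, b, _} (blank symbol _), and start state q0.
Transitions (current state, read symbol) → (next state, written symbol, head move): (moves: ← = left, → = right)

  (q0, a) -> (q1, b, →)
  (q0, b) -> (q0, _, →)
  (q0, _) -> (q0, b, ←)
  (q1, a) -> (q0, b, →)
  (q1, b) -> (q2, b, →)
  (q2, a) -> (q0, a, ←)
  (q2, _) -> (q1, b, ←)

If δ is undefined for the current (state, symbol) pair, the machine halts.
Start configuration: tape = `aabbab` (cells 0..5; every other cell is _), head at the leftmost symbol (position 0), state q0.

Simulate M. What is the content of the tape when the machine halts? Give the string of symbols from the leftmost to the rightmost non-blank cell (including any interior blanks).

q0 | [a]abbab_   read a → write b, move →, go to q1
q1 | b[a]bbab_   read a → write b, move →, go to q0
q0 | bb[b]bab_   read b → write _, move →, go to q0
q0 | bb_[b]ab_   read b → write _, move →, go to q0
q0 | bb__[a]b_   read a → write b, move →, go to q1
q1 | bb__b[b]_   read b → write b, move →, go to q2
q2 | bb__bb[_]   read _ → write b, move ←, go to q1
q1 | bb__b[b]b   read b → write b, move →, go to q2
q2 | bb__bb[b]
The non-blank tape span at halt is bb__bbb.

bb__bbb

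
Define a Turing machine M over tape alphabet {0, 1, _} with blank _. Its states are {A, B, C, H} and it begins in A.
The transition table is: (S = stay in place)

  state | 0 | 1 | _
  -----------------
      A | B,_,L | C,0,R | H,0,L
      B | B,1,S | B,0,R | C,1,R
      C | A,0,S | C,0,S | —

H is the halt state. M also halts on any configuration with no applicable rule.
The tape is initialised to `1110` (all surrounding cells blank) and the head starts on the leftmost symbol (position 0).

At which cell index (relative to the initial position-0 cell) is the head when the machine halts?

A | [1]110_   read 1 → write 0, move R, go to C
C | 0[1]10_   read 1 → write 0, move S, go to C
C | 0[0]10_   read 0 → write 0, move S, go to A
A | 0[0]10_   read 0 → write _, move L, go to B
B | [0]_10_   read 0 → write 1, move S, go to B
B | [1]_10_   read 1 → write 0, move R, go to B
B | 0[_]10_   read _ → write 1, move R, go to C
C | 01[1]0_   read 1 → write 0, move S, go to C
C | 01[0]0_   read 0 → write 0, move S, go to A
A | 01[0]0_   read 0 → write _, move L, go to B
B | 0[1]_0_   read 1 → write 0, move R, go to B
B | 00[_]0_   read _ → write 1, move R, go to C
C | 001[0]_   read 0 → write 0, move S, go to A
A | 001[0]_   read 0 → write _, move L, go to B
B | 00[1]__   read 1 → write 0, move R, go to B
B | 000[_]_   read _ → write 1, move R, go to C
C | 0001[_]
At halt the head is at cell 4.

4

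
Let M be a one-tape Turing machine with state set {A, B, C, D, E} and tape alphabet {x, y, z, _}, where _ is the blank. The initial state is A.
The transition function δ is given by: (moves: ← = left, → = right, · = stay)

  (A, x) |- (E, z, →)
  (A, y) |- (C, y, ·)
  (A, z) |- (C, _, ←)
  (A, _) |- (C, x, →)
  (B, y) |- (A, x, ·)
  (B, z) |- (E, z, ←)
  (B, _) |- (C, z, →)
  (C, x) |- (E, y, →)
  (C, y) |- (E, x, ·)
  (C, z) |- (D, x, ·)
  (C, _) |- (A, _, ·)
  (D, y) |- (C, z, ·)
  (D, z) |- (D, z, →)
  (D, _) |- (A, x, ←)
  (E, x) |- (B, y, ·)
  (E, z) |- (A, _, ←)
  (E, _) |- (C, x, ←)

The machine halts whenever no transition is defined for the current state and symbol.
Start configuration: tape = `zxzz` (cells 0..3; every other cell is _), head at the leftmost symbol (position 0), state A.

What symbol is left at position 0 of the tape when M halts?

x

A | _[z]xzz   read z → write _, move ←, go to C
C | [_]_xzz   read _ → write _, move ·, go to A
A | [_]_xzz   read _ → write x, move →, go to C
C | x[_]xzz   read _ → write _, move ·, go to A
A | x[_]xzz   read _ → write x, move →, go to C
C | xx[x]zz   read x → write y, move →, go to E
E | xxy[z]z   read z → write _, move ←, go to A
A | xx[y]_z   read y → write y, move ·, go to C
C | xx[y]_z   read y → write x, move ·, go to E
E | xx[x]_z   read x → write y, move ·, go to B
B | xx[y]_z   read y → write x, move ·, go to A
A | xx[x]_z   read x → write z, move →, go to E
E | xxz[_]z   read _ → write x, move ←, go to C
C | xx[z]xz   read z → write x, move ·, go to D
D | xx[x]xz
Cell 0 holds x when M halts.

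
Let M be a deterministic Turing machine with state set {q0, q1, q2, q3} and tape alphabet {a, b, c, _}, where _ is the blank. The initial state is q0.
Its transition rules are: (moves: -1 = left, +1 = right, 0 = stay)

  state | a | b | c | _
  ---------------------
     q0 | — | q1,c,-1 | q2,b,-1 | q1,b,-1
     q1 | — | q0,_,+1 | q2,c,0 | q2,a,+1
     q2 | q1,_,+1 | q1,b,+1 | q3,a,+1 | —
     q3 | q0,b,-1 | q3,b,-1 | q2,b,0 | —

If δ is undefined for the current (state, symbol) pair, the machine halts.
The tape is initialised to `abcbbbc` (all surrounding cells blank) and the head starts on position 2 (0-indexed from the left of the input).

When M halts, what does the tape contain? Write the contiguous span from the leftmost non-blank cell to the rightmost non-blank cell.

ababbbc

q0 | ab[c]bbbc   read c → write b, move -1, go to q2
q2 | a[b]bbbbc   read b → write b, move +1, go to q1
q1 | ab[b]bbbc   read b → write _, move +1, go to q0
q0 | ab_[b]bbc   read b → write c, move -1, go to q1
q1 | ab[_]cbbc   read _ → write a, move +1, go to q2
q2 | aba[c]bbc   read c → write a, move +1, go to q3
q3 | abaa[b]bc   read b → write b, move -1, go to q3
q3 | aba[a]bbc   read a → write b, move -1, go to q0
q0 | ab[a]bbbc
The non-blank tape span at halt is ababbbc.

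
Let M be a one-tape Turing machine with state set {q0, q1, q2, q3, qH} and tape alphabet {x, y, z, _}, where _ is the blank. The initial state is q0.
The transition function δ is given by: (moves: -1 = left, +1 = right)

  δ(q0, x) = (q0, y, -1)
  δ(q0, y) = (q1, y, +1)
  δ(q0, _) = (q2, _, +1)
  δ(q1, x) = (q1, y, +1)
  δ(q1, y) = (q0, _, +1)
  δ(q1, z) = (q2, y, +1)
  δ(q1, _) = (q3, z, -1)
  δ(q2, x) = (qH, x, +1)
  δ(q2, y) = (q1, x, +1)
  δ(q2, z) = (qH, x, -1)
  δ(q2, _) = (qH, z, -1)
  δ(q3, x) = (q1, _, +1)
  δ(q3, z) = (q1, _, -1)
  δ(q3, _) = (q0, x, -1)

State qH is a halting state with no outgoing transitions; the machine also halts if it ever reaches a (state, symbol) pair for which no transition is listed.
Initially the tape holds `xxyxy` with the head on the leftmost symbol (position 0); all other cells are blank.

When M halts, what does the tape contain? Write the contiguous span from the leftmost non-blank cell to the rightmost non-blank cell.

xy_x__z

q0 | _[x]xyxy__   read x → write y, move -1, go to q0
q0 | [_]yxyxy__   read _ → write _, move +1, go to q2
q2 | _[y]xyxy__   read y → write x, move +1, go to q1
q1 | _x[x]yxy__   read x → write y, move +1, go to q1
q1 | _xy[y]xy__   read y → write _, move +1, go to q0
q0 | _xy_[x]y__   read x → write y, move -1, go to q0
q0 | _xy[_]yy__   read _ → write _, move +1, go to q2
q2 | _xy_[y]y__   read y → write x, move +1, go to q1
q1 | _xy_x[y]__   read y → write _, move +1, go to q0
q0 | _xy_x_[_]_   read _ → write _, move +1, go to q2
q2 | _xy_x__[_]   read _ → write z, move -1, go to qH
qH | _xy_x_[_]z
The non-blank tape span at halt is xy_x__z.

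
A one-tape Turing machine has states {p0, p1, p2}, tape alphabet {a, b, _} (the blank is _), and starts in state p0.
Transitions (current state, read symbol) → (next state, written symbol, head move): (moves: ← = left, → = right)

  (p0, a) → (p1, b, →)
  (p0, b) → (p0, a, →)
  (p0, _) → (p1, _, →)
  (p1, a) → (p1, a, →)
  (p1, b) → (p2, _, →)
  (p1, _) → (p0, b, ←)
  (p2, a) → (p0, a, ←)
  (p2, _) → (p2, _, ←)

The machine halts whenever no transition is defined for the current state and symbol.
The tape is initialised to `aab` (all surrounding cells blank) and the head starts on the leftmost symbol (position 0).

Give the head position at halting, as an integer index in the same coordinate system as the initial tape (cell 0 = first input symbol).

p0 | [a]ab___   read a → write b, move →, go to p1
p1 | b[a]b___   read a → write a, move →, go to p1
p1 | ba[b]___   read b → write _, move →, go to p2
p2 | ba_[_]__   read _ → write _, move ←, go to p2
p2 | ba[_]___   read _ → write _, move ←, go to p2
p2 | b[a]____   read a → write a, move ←, go to p0
p0 | [b]a____   read b → write a, move →, go to p0
p0 | a[a]____   read a → write b, move →, go to p1
p1 | ab[_]___   read _ → write b, move ←, go to p0
p0 | a[b]b___   read b → write a, move →, go to p0
p0 | aa[b]___   read b → write a, move →, go to p0
p0 | aaa[_]__   read _ → write _, move →, go to p1
p1 | aaa_[_]_   read _ → write b, move ←, go to p0
p0 | aaa[_]b_   read _ → write _, move →, go to p1
p1 | aaa_[b]_   read b → write _, move →, go to p2
p2 | aaa__[_]   read _ → write _, move ←, go to p2
p2 | aaa_[_]_   read _ → write _, move ←, go to p2
p2 | aaa[_]__   read _ → write _, move ←, go to p2
p2 | aa[a]___   read a → write a, move ←, go to p0
p0 | a[a]a___   read a → write b, move →, go to p1
p1 | ab[a]___   read a → write a, move →, go to p1
p1 | aba[_]__   read _ → write b, move ←, go to p0
p0 | ab[a]b__   read a → write b, move →, go to p1
p1 | abb[b]__   read b → write _, move →, go to p2
p2 | abb_[_]_   read _ → write _, move ←, go to p2
p2 | abb[_]__   read _ → write _, move ←, go to p2
p2 | ab[b]___
At halt the head is at cell 2.

2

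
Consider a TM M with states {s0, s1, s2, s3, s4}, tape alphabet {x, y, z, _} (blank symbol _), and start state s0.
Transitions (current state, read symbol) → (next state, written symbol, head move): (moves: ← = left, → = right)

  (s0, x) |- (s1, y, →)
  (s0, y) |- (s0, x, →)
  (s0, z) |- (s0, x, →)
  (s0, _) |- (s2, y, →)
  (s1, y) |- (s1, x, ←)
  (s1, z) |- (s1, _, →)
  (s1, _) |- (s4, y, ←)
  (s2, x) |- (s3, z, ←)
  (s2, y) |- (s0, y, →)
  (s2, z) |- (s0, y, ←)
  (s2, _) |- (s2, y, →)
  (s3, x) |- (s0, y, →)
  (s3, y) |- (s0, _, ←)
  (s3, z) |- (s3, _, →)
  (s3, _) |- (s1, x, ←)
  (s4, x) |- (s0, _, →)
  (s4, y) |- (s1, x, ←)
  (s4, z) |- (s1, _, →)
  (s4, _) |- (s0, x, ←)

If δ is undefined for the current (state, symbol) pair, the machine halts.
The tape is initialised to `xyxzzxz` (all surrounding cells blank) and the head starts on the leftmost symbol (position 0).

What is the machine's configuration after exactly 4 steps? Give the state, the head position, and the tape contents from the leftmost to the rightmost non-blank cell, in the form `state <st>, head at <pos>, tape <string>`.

s0 | __[x]yxzzxz   read x → write y, move →, go to s1
s1 | __y[y]xzzxz   read y → write x, move ←, go to s1
s1 | __[y]xxzzxz   read y → write x, move ←, go to s1
s1 | _[_]xxxzzxz   read _ → write y, move ←, go to s4
s4 | [_]yxxxzzxz
After 4 steps: state s4, head at -2, tape yxxxzzxz.

state s4, head at -2, tape yxxxzzxz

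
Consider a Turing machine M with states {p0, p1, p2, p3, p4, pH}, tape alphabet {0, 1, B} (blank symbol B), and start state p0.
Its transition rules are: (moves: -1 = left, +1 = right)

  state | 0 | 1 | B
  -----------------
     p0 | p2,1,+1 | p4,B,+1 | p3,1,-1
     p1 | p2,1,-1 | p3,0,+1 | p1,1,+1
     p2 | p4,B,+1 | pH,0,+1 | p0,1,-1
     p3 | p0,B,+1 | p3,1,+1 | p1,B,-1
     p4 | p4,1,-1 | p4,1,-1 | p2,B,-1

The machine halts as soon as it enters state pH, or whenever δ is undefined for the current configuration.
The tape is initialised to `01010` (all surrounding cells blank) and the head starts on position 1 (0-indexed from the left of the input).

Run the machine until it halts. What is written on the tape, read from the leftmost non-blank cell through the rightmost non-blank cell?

10B1B110

state=p0 head=1 tape=BBB0[1]010   (p0,1)→(p4,B,+1)
state=p4 head=2 tape=BBB0B[0]10   (p4,0)→(p4,1,-1)
state=p4 head=1 tape=BBB0[B]110   (p4,B)→(p2,B,-1)
state=p2 head=0 tape=BBB[0]B110   (p2,0)→(p4,B,+1)
state=p4 head=1 tape=BBBB[B]110   (p4,B)→(p2,B,-1)
state=p2 head=0 tape=BBB[B]B110   (p2,B)→(p0,1,-1)
state=p0 head=-1 tape=BB[B]1B110   (p0,B)→(p3,1,-1)
state=p3 head=-2 tape=B[B]11B110   (p3,B)→(p1,B,-1)
state=p1 head=-3 tape=[B]B11B110   (p1,B)→(p1,1,+1)
state=p1 head=-2 tape=1[B]11B110   (p1,B)→(p1,1,+1)
state=p1 head=-1 tape=11[1]1B110   (p1,1)→(p3,0,+1)
state=p3 head=0 tape=110[1]B110   (p3,1)→(p3,1,+1)
state=p3 head=1 tape=1101[B]110   (p3,B)→(p1,B,-1)
state=p1 head=0 tape=110[1]B110   (p1,1)→(p3,0,+1)
state=p3 head=1 tape=1100[B]110   (p3,B)→(p1,B,-1)
state=p1 head=0 tape=110[0]B110   (p1,0)→(p2,1,-1)
state=p2 head=-1 tape=11[0]1B110   (p2,0)→(p4,B,+1)
state=p4 head=0 tape=11B[1]B110   (p4,1)→(p4,1,-1)
state=p4 head=-1 tape=11[B]1B110   (p4,B)→(p2,B,-1)
state=p2 head=-2 tape=1[1]B1B110   (p2,1)→(pH,0,+1)
state=pH head=-1 tape=10[B]1B110
The non-blank tape span at halt is 10B1B110.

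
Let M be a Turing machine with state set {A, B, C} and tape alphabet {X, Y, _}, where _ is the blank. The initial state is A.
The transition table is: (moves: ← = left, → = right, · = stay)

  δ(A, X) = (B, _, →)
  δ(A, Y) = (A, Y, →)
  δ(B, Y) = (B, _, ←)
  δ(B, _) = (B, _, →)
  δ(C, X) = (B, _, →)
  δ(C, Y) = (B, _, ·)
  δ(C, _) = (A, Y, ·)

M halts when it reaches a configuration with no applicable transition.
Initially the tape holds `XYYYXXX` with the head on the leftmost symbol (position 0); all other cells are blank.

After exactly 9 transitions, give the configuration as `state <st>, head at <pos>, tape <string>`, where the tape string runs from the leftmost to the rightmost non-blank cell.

state=A head=0 tape=[X]YYYXXX   (A,X)→(B,_,→)
state=B head=1 tape=_[Y]YYXXX   (B,Y)→(B,_,←)
state=B head=0 tape=[_]_YYXXX   (B,_)→(B,_,→)
state=B head=1 tape=_[_]YYXXX   (B,_)→(B,_,→)
state=B head=2 tape=__[Y]YXXX   (B,Y)→(B,_,←)
state=B head=1 tape=_[_]_YXXX   (B,_)→(B,_,→)
state=B head=2 tape=__[_]YXXX   (B,_)→(B,_,→)
state=B head=3 tape=___[Y]XXX   (B,Y)→(B,_,←)
state=B head=2 tape=__[_]_XXX   (B,_)→(B,_,→)
state=B head=3 tape=___[_]XXX
After 9 steps: state B, head at 3, tape XXX.

state B, head at 3, tape XXX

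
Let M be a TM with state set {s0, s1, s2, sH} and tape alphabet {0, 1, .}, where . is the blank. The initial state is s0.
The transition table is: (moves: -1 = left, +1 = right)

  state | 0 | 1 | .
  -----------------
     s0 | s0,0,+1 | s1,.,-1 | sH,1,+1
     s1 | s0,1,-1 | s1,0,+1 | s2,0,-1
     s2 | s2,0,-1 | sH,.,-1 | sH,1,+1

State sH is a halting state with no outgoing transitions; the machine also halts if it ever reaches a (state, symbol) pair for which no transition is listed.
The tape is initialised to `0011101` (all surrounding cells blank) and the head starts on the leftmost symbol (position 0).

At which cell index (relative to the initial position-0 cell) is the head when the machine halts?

0

state=s0 head=0 tape=.[0]011101   (s0,0)→(s0,0,+1)
state=s0 head=1 tape=.0[0]11101   (s0,0)→(s0,0,+1)
state=s0 head=2 tape=.00[1]1101   (s0,1)→(s1,.,-1)
state=s1 head=1 tape=.0[0].1101   (s1,0)→(s0,1,-1)
state=s0 head=0 tape=.[0]1.1101   (s0,0)→(s0,0,+1)
state=s0 head=1 tape=.0[1].1101   (s0,1)→(s1,.,-1)
state=s1 head=0 tape=.[0]..1101   (s1,0)→(s0,1,-1)
state=s0 head=-1 tape=[.]1..1101   (s0,.)→(sH,1,+1)
state=sH head=0 tape=1[1]..1101
At halt the head is at cell 0.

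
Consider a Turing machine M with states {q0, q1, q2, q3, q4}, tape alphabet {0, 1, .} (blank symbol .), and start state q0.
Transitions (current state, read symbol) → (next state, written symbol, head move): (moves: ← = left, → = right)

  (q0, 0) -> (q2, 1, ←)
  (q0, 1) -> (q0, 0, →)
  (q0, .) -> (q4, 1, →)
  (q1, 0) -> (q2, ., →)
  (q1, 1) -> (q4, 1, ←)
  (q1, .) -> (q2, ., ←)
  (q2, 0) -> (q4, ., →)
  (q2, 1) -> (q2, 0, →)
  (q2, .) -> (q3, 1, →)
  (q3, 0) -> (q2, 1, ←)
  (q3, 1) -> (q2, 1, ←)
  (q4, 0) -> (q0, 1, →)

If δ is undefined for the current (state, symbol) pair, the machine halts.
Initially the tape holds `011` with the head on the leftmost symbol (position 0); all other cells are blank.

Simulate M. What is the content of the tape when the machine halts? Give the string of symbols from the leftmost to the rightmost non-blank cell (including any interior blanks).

00001

q0 | .[0]11..   read 0 → write 1, move ←, go to q2
q2 | [.]111..   read . → write 1, move →, go to q3
q3 | 1[1]11..   read 1 → write 1, move ←, go to q2
q2 | [1]111..   read 1 → write 0, move →, go to q2
q2 | 0[1]11..   read 1 → write 0, move →, go to q2
q2 | 00[1]1..   read 1 → write 0, move →, go to q2
q2 | 000[1]..   read 1 → write 0, move →, go to q2
q2 | 0000[.].   read . → write 1, move →, go to q3
q3 | 00001[.]
The non-blank tape span at halt is 00001.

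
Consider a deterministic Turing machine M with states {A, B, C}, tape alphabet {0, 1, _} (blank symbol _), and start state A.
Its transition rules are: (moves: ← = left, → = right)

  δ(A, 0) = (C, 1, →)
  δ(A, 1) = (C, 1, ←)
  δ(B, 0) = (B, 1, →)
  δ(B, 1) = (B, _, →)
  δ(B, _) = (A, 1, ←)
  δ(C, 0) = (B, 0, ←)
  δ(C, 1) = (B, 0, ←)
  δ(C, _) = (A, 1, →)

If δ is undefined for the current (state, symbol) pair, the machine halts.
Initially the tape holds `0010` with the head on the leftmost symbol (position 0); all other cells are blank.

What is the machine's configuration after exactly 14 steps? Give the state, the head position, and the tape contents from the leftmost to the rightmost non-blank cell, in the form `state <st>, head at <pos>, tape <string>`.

state B, head at 4, tape 1_1

state=A head=0 tape=[0]010_   (A,0)→(C,1,→)
state=C head=1 tape=1[0]10_   (C,0)→(B,0,←)
state=B head=0 tape=[1]010_   (B,1)→(B,_,→)
state=B head=1 tape=_[0]10_   (B,0)→(B,1,→)
state=B head=2 tape=_1[1]0_   (B,1)→(B,_,→)
state=B head=3 tape=_1_[0]_   (B,0)→(B,1,→)
state=B head=4 tape=_1_1[_]   (B,_)→(A,1,←)
state=A head=3 tape=_1_[1]1   (A,1)→(C,1,←)
state=C head=2 tape=_1[_]11   (C,_)→(A,1,→)
state=A head=3 tape=_11[1]1   (A,1)→(C,1,←)
state=C head=2 tape=_1[1]11   (C,1)→(B,0,←)
state=B head=1 tape=_[1]011   (B,1)→(B,_,→)
state=B head=2 tape=__[0]11   (B,0)→(B,1,→)
state=B head=3 tape=__1[1]1   (B,1)→(B,_,→)
state=B head=4 tape=__1_[1]
After 14 steps: state B, head at 4, tape 1_1.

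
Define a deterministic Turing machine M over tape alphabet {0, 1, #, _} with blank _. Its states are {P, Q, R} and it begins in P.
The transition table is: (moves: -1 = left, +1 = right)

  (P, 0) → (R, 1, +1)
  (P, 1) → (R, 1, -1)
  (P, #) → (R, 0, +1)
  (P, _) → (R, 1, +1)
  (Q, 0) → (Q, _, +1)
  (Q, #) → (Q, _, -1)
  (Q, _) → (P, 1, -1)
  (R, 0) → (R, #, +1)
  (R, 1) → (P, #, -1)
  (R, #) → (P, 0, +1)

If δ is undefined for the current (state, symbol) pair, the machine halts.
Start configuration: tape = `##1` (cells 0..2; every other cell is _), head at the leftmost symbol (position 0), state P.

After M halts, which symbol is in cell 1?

state=P head=0 tape=[#]#1__   (P,#)→(R,0,+1)
state=R head=1 tape=0[#]1__   (R,#)→(P,0,+1)
state=P head=2 tape=00[1]__   (P,1)→(R,1,-1)
state=R head=1 tape=0[0]1__   (R,0)→(R,#,+1)
state=R head=2 tape=0#[1]__   (R,1)→(P,#,-1)
state=P head=1 tape=0[#]#__   (P,#)→(R,0,+1)
state=R head=2 tape=00[#]__   (R,#)→(P,0,+1)
state=P head=3 tape=000[_]_   (P,_)→(R,1,+1)
state=R head=4 tape=0001[_]
Cell 1 holds 0 when M halts.

0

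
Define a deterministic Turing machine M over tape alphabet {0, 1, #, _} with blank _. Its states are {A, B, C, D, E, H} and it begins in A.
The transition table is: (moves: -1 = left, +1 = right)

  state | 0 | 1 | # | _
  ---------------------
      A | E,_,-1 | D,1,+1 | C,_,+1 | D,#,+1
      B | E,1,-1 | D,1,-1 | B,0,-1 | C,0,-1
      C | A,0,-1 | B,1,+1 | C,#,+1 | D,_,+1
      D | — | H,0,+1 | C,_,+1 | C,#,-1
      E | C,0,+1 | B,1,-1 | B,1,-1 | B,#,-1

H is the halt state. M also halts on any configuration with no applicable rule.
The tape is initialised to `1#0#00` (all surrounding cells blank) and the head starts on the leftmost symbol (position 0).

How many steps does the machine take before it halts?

state=A head=0 tape=[1]#0#00   (A,1)→(D,1,+1)
state=D head=1 tape=1[#]0#00   (D,#)→(C,_,+1)
state=C head=2 tape=1_[0]#00   (C,0)→(A,0,-1)
state=A head=1 tape=1[_]0#00   (A,_)→(D,#,+1)
state=D head=2 tape=1#[0]#00
M halts after 4 transitions.

4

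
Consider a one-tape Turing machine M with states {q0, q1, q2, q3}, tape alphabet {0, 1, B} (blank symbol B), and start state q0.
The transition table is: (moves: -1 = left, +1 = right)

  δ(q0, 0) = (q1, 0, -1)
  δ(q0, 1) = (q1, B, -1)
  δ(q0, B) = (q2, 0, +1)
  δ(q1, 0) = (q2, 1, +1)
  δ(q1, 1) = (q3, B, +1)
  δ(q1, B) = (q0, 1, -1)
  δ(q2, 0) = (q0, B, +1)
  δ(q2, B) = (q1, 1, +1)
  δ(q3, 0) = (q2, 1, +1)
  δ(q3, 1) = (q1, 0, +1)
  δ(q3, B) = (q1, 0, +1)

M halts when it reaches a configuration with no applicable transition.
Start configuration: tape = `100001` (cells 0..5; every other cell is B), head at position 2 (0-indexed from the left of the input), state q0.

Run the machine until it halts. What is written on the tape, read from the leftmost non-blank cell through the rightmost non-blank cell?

state=q0 head=2 tape=B10[0]001   (q0,0)→(q1,0,-1)
state=q1 head=1 tape=B1[0]0001   (q1,0)→(q2,1,+1)
state=q2 head=2 tape=B11[0]001   (q2,0)→(q0,B,+1)
state=q0 head=3 tape=B11B[0]01   (q0,0)→(q1,0,-1)
state=q1 head=2 tape=B11[B]001   (q1,B)→(q0,1,-1)
state=q0 head=1 tape=B1[1]1001   (q0,1)→(q1,B,-1)
state=q1 head=0 tape=B[1]B1001   (q1,1)→(q3,B,+1)
state=q3 head=1 tape=BB[B]1001   (q3,B)→(q1,0,+1)
state=q1 head=2 tape=BB0[1]001   (q1,1)→(q3,B,+1)
state=q3 head=3 tape=BB0B[0]01   (q3,0)→(q2,1,+1)
state=q2 head=4 tape=BB0B1[0]1   (q2,0)→(q0,B,+1)
state=q0 head=5 tape=BB0B1B[1]   (q0,1)→(q1,B,-1)
state=q1 head=4 tape=BB0B1[B]B   (q1,B)→(q0,1,-1)
state=q0 head=3 tape=BB0B[1]1B   (q0,1)→(q1,B,-1)
state=q1 head=2 tape=BB0[B]B1B   (q1,B)→(q0,1,-1)
state=q0 head=1 tape=BB[0]1B1B   (q0,0)→(q1,0,-1)
state=q1 head=0 tape=B[B]01B1B   (q1,B)→(q0,1,-1)
state=q0 head=-1 tape=[B]101B1B   (q0,B)→(q2,0,+1)
state=q2 head=0 tape=0[1]01B1B
The non-blank tape span at halt is 0101B1.

0101B1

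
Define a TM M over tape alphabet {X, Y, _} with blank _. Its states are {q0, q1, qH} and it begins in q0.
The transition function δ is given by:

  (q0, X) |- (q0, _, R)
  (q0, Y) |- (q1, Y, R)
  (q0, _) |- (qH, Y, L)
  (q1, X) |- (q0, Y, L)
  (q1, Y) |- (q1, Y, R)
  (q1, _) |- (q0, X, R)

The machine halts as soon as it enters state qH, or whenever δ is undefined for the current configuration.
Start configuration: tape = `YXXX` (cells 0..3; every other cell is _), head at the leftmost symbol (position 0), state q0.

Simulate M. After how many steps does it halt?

12

q0 | [Y]XXX__   read Y → write Y, move R, go to q1
q1 | Y[X]XX__   read X → write Y, move L, go to q0
q0 | [Y]YXX__   read Y → write Y, move R, go to q1
q1 | Y[Y]XX__   read Y → write Y, move R, go to q1
q1 | YY[X]X__   read X → write Y, move L, go to q0
q0 | Y[Y]YX__   read Y → write Y, move R, go to q1
q1 | YY[Y]X__   read Y → write Y, move R, go to q1
q1 | YYY[X]__   read X → write Y, move L, go to q0
q0 | YY[Y]Y__   read Y → write Y, move R, go to q1
q1 | YYY[Y]__   read Y → write Y, move R, go to q1
q1 | YYYY[_]_   read _ → write X, move R, go to q0
q0 | YYYYX[_]   read _ → write Y, move L, go to qH
qH | YYYY[X]Y
M halts after 12 transitions.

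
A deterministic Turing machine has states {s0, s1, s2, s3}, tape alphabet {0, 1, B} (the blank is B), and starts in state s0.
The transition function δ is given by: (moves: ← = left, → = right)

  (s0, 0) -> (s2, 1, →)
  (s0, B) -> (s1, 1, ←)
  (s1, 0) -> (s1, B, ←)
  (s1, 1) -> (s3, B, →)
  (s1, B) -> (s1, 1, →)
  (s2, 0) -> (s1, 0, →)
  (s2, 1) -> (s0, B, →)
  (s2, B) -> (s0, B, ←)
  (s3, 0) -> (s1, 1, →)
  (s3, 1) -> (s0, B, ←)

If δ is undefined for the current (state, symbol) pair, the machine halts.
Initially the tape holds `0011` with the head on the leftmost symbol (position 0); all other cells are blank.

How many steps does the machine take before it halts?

7

s0 | [0]011   read 0 → write 1, move →, go to s2
s2 | 1[0]11   read 0 → write 0, move →, go to s1
s1 | 10[1]1   read 1 → write B, move →, go to s3
s3 | 10B[1]   read 1 → write B, move ←, go to s0
s0 | 10[B]B   read B → write 1, move ←, go to s1
s1 | 1[0]1B   read 0 → write B, move ←, go to s1
s1 | [1]B1B   read 1 → write B, move →, go to s3
s3 | B[B]1B
M halts after 7 transitions.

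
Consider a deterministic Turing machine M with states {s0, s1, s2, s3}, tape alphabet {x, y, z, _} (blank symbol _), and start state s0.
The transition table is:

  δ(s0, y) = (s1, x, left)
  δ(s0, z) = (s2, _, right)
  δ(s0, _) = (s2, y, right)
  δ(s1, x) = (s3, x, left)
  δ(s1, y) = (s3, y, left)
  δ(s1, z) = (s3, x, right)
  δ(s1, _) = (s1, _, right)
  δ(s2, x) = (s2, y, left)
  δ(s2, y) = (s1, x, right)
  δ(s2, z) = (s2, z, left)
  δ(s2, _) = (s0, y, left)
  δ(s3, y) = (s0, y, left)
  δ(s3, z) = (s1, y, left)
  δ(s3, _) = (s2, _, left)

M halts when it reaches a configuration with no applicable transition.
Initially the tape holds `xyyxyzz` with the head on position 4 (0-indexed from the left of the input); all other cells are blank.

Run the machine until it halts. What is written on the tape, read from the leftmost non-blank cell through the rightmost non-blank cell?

xy_xxyxxzz

s0 | ___xyyx[y]zz   read y → write x, move left, go to s1
s1 | ___xyy[x]xzz   read x → write x, move left, go to s3
s3 | ___xy[y]xxzz   read y → write y, move left, go to s0
s0 | ___x[y]yxxzz   read y → write x, move left, go to s1
s1 | ___[x]xyxxzz   read x → write x, move left, go to s3
s3 | __[_]xxyxxzz   read _ → write _, move left, go to s2
s2 | _[_]_xxyxxzz   read _ → write y, move left, go to s0
s0 | [_]y_xxyxxzz   read _ → write y, move right, go to s2
s2 | y[y]_xxyxxzz   read y → write x, move right, go to s1
s1 | yx[_]xxyxxzz   read _ → write _, move right, go to s1
s1 | yx_[x]xyxxzz   read x → write x, move left, go to s3
s3 | yx[_]xxyxxzz   read _ → write _, move left, go to s2
s2 | y[x]_xxyxxzz   read x → write y, move left, go to s2
s2 | [y]y_xxyxxzz   read y → write x, move right, go to s1
s1 | x[y]_xxyxxzz   read y → write y, move left, go to s3
s3 | [x]y_xxyxxzz
The non-blank tape span at halt is xy_xxyxxzz.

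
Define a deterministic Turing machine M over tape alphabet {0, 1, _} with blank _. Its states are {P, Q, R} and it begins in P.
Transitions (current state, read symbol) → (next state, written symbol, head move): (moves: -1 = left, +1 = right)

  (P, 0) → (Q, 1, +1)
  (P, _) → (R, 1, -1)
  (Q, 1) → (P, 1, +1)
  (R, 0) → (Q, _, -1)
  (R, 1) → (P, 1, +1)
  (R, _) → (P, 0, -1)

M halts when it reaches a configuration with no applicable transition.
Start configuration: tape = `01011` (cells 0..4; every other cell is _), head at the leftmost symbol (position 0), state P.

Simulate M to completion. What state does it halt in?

P

P | [0]1011   read 0 → write 1, move +1, go to Q
Q | 1[1]011   read 1 → write 1, move +1, go to P
P | 11[0]11   read 0 → write 1, move +1, go to Q
Q | 111[1]1   read 1 → write 1, move +1, go to P
P | 1111[1]
No transition is defined for (P, 1); M halts in state P.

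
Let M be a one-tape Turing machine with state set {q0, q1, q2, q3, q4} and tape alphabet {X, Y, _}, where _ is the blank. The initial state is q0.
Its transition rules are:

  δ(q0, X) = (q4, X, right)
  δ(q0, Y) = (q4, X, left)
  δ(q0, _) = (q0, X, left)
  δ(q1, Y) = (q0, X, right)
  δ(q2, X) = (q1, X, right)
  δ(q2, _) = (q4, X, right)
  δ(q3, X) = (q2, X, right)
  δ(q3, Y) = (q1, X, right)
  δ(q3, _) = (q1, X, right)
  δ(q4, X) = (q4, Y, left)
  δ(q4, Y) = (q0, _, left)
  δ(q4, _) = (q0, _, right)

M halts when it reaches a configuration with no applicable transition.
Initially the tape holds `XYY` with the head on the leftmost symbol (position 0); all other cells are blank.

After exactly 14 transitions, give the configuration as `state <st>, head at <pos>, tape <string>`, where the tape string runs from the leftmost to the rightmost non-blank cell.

state=q0 head=0 tape=[X]YY__   (q0,X)→(q4,X,right)
state=q4 head=1 tape=X[Y]Y__   (q4,Y)→(q0,_,left)
state=q0 head=0 tape=[X]_Y__   (q0,X)→(q4,X,right)
state=q4 head=1 tape=X[_]Y__   (q4,_)→(q0,_,right)
state=q0 head=2 tape=X_[Y]__   (q0,Y)→(q4,X,left)
state=q4 head=1 tape=X[_]X__   (q4,_)→(q0,_,right)
state=q0 head=2 tape=X_[X]__   (q0,X)→(q4,X,right)
state=q4 head=3 tape=X_X[_]_   (q4,_)→(q0,_,right)
state=q0 head=4 tape=X_X_[_]   (q0,_)→(q0,X,left)
state=q0 head=3 tape=X_X[_]X   (q0,_)→(q0,X,left)
state=q0 head=2 tape=X_[X]XX   (q0,X)→(q4,X,right)
state=q4 head=3 tape=X_X[X]X   (q4,X)→(q4,Y,left)
state=q4 head=2 tape=X_[X]YX   (q4,X)→(q4,Y,left)
state=q4 head=1 tape=X[_]YYX   (q4,_)→(q0,_,right)
state=q0 head=2 tape=X_[Y]YX
After 14 steps: state q0, head at 2, tape X_YYX.

state q0, head at 2, tape X_YYX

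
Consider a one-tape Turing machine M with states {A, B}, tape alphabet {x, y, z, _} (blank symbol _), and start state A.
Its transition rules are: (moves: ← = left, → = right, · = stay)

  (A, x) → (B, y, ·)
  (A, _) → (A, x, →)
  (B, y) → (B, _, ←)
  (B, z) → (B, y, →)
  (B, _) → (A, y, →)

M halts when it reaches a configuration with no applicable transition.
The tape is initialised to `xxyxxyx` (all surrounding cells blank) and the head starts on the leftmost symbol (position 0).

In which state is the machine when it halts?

state=A head=0 tape=_[x]xyxxyx   (A,x)→(B,y,·)
state=B head=0 tape=_[y]xyxxyx   (B,y)→(B,_,←)
state=B head=-1 tape=[_]_xyxxyx   (B,_)→(A,y,→)
state=A head=0 tape=y[_]xyxxyx   (A,_)→(A,x,→)
state=A head=1 tape=yx[x]yxxyx   (A,x)→(B,y,·)
state=B head=1 tape=yx[y]yxxyx   (B,y)→(B,_,←)
state=B head=0 tape=y[x]_yxxyx
No transition is defined for (B, x); M halts in state B.

B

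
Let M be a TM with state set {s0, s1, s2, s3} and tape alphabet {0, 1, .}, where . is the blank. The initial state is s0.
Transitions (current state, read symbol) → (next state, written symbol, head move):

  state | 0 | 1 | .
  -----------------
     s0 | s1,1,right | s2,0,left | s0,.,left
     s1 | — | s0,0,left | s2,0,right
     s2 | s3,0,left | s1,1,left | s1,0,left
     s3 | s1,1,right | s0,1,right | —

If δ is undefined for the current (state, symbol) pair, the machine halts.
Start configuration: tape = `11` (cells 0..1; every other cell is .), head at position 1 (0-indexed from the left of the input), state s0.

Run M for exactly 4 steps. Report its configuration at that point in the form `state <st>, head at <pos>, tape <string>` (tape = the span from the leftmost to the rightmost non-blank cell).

state s1, head at -1, tape 010

state=s0 head=1 tape=.1[1]   (s0,1)→(s2,0,left)
state=s2 head=0 tape=.[1]0   (s2,1)→(s1,1,left)
state=s1 head=-1 tape=[.]10   (s1,.)→(s2,0,right)
state=s2 head=0 tape=0[1]0   (s2,1)→(s1,1,left)
state=s1 head=-1 tape=[0]10
After 4 steps: state s1, head at -1, tape 010.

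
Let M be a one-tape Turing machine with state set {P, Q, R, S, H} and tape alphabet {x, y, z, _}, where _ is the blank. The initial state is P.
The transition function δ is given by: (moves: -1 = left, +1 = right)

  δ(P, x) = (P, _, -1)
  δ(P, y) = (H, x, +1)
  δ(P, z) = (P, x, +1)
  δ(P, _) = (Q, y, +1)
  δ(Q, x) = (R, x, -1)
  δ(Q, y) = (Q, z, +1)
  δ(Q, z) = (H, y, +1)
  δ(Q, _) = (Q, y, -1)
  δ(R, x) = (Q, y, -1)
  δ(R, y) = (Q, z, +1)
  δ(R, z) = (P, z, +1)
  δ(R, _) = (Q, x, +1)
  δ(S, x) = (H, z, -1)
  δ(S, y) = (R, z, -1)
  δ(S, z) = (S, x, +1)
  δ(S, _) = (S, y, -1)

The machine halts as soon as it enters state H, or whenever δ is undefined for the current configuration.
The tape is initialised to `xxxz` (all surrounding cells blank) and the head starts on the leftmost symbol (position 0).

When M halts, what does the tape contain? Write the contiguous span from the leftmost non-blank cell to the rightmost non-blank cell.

zxxyy

P | _[x]xxz_   read x → write _, move -1, go to P
P | [_]_xxz_   read _ → write y, move +1, go to Q
Q | y[_]xxz_   read _ → write y, move -1, go to Q
Q | [y]yxxz_   read y → write z, move +1, go to Q
Q | z[y]xxz_   read y → write z, move +1, go to Q
Q | zz[x]xz_   read x → write x, move -1, go to R
R | z[z]xxz_   read z → write z, move +1, go to P
P | zz[x]xz_   read x → write _, move -1, go to P
P | z[z]_xz_   read z → write x, move +1, go to P
P | zx[_]xz_   read _ → write y, move +1, go to Q
Q | zxy[x]z_   read x → write x, move -1, go to R
R | zx[y]xz_   read y → write z, move +1, go to Q
Q | zxz[x]z_   read x → write x, move -1, go to R
R | zx[z]xz_   read z → write z, move +1, go to P
P | zxz[x]z_   read x → write _, move -1, go to P
P | zx[z]_z_   read z → write x, move +1, go to P
P | zxx[_]z_   read _ → write y, move +1, go to Q
Q | zxxy[z]_   read z → write y, move +1, go to H
H | zxxyy[_]
The non-blank tape span at halt is zxxyy.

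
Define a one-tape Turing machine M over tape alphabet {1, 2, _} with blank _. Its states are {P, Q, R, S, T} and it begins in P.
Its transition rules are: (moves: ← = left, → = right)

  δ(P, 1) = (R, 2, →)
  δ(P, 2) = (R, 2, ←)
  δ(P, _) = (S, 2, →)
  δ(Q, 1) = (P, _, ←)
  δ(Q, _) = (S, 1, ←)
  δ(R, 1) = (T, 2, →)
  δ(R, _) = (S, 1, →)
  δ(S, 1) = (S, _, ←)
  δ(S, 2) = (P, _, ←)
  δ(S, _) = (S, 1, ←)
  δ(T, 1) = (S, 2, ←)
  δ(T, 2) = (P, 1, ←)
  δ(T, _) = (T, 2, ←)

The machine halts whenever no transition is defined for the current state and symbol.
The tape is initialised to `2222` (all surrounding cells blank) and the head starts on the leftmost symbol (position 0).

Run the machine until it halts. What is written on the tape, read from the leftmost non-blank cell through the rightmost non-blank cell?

state=P head=0 tape=_[2]222_   (P,2)→(R,2,←)
state=R head=-1 tape=[_]2222_   (R,_)→(S,1,→)
state=S head=0 tape=1[2]222_   (S,2)→(P,_,←)
state=P head=-1 tape=[1]_222_   (P,1)→(R,2,→)
state=R head=0 tape=2[_]222_   (R,_)→(S,1,→)
state=S head=1 tape=21[2]22_   (S,2)→(P,_,←)
state=P head=0 tape=2[1]_22_   (P,1)→(R,2,→)
state=R head=1 tape=22[_]22_   (R,_)→(S,1,→)
state=S head=2 tape=221[2]2_   (S,2)→(P,_,←)
state=P head=1 tape=22[1]_2_   (P,1)→(R,2,→)
state=R head=2 tape=222[_]2_   (R,_)→(S,1,→)
state=S head=3 tape=2221[2]_   (S,2)→(P,_,←)
state=P head=2 tape=222[1]__   (P,1)→(R,2,→)
state=R head=3 tape=2222[_]_   (R,_)→(S,1,→)
state=S head=4 tape=22221[_]   (S,_)→(S,1,←)
state=S head=3 tape=2222[1]1   (S,1)→(S,_,←)
state=S head=2 tape=222[2]_1   (S,2)→(P,_,←)
state=P head=1 tape=22[2]__1   (P,2)→(R,2,←)
state=R head=0 tape=2[2]2__1
The non-blank tape span at halt is 222__1.

222__1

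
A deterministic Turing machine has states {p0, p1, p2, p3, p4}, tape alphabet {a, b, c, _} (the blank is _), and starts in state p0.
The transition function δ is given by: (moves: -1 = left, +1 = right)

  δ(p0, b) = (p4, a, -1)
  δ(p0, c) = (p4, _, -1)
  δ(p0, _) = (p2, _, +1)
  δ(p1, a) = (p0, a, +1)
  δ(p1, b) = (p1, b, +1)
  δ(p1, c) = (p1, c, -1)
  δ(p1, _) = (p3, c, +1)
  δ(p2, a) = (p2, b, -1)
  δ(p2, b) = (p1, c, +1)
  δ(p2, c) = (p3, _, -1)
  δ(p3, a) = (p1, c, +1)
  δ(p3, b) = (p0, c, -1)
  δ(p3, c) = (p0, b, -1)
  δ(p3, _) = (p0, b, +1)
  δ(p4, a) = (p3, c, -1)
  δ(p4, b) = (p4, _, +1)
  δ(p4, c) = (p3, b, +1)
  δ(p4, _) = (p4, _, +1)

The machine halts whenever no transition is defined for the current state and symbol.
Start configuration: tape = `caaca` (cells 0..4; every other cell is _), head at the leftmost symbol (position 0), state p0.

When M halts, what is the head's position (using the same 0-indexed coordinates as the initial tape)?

8

p0 | _[c]aaca____   read c → write _, move -1, go to p4
p4 | [_]_aaca____   read _ → write _, move +1, go to p4
p4 | _[_]aaca____   read _ → write _, move +1, go to p4
p4 | __[a]aca____   read a → write c, move -1, go to p3
p3 | _[_]caca____   read _ → write b, move +1, go to p0
p0 | _b[c]aca____   read c → write _, move -1, go to p4
p4 | _[b]_aca____   read b → write _, move +1, go to p4
p4 | __[_]aca____   read _ → write _, move +1, go to p4
p4 | ___[a]ca____   read a → write c, move -1, go to p3
p3 | __[_]cca____   read _ → write b, move +1, go to p0
p0 | __b[c]ca____   read c → write _, move -1, go to p4
p4 | __[b]_ca____   read b → write _, move +1, go to p4
p4 | ___[_]ca____   read _ → write _, move +1, go to p4
p4 | ____[c]a____   read c → write b, move +1, go to p3
p3 | ____b[a]____   read a → write c, move +1, go to p1
p1 | ____bc[_]___   read _ → write c, move +1, go to p3
p3 | ____bcc[_]__   read _ → write b, move +1, go to p0
p0 | ____bccb[_]_   read _ → write _, move +1, go to p2
p2 | ____bccb_[_]
At halt the head is at cell 8.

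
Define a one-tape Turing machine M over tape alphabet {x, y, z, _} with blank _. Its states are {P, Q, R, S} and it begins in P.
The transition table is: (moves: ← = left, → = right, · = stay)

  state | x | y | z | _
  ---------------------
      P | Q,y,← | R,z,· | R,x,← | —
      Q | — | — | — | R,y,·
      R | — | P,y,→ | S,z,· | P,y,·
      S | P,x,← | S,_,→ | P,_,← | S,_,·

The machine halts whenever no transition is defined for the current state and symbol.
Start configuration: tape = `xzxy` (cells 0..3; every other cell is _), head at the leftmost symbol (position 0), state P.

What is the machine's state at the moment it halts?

P

state=P head=0 tape=__[x]zxy   (P,x)→(Q,y,←)
state=Q head=-1 tape=_[_]yzxy   (Q,_)→(R,y,·)
state=R head=-1 tape=_[y]yzxy   (R,y)→(P,y,→)
state=P head=0 tape=_y[y]zxy   (P,y)→(R,z,·)
state=R head=0 tape=_y[z]zxy   (R,z)→(S,z,·)
state=S head=0 tape=_y[z]zxy   (S,z)→(P,_,←)
state=P head=-1 tape=_[y]_zxy   (P,y)→(R,z,·)
state=R head=-1 tape=_[z]_zxy   (R,z)→(S,z,·)
state=S head=-1 tape=_[z]_zxy   (S,z)→(P,_,←)
state=P head=-2 tape=[_]__zxy
No transition is defined for (P, _); M halts in state P.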